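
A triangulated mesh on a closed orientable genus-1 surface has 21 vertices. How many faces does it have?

χ = 2 − 2·1 = 0, and every face is a triangle so 3F = 2E.
V − E + F = 0 with E = 3F/2 gives 21 − (3/2 − 1)·F = 0, so F = 42 and E = 63.

42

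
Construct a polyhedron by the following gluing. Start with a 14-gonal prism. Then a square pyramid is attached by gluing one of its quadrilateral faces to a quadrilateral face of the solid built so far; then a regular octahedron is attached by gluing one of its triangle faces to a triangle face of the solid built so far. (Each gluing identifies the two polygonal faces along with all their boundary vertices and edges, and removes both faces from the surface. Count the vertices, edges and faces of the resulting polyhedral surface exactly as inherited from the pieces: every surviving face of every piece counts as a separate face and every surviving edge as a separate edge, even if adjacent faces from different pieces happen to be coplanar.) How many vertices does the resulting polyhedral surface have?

32

A 14-gonal prism: V=28, E=42, F=16.
Attach a square pyramid (V=5, E=8, F=5) along a 4-gon: merge 4 vertices and 4 edges, delete both glued faces → V=29, E=46, F=19.
Attach a regular octahedron (V=6, E=12, F=8) along a 3-gon: merge 3 vertices and 3 edges, delete both glued faces → V=32, E=55, F=25.
Check: V − E + F = 32 − 55 + 25 = 2.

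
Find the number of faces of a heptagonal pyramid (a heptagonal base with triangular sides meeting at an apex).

A pyramid on an n-gon base has one n-gon and n triangles: V = 7 + 1 = 8, E = 2·7 = 14, F = 7 + 1 = 8.
Check: V − E + F = 8 − 14 + 8 = 2.

8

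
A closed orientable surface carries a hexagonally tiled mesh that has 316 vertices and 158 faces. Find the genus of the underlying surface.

1

Every face is a hexagon, so 2E = 6·158 = 948, giving E = 474.
χ = V − E + F = 316 − 474 + 158 = 0.
For a closed orientable surface χ = 2 − 2g, so g = (2 − (0))/2 = 1.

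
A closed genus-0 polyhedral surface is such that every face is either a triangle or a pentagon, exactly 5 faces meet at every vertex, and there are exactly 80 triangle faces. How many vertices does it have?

Let x be the number of pentagons; then F = 80 + x.
Edge–face incidences: 2E = 3·80 + 5·x = 240 + 5x.
Every vertex has degree 5, so 5V = 2E.
Euler: V − E + F = 2 ⇒ (2E)/5 − E + (80 + x) = 2.
Multiply by 10: 2·(2E) − 5·(2E) + 10·(80 + x) = 20, i.e. 800 + 10x − 3·(240 + 5x) = 20.
Collecting terms: −5x + 80 = 20, so −5x = −60, so x = 12.
Then 2E = 240 + 5·12 = 300, so E = 150, V = 2E/5 = 60, F = 80 + 12 = 92.

60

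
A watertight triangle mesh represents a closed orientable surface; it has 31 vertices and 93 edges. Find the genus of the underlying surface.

1

Every face is a triangle and each edge borders two faces, so 3F = 2·93, giving F = 62.
χ = V − E + F = 31 − 93 + 62 = 0.
For a closed orientable surface χ = 2 − 2g, so g = (2 − (0))/2 = 1.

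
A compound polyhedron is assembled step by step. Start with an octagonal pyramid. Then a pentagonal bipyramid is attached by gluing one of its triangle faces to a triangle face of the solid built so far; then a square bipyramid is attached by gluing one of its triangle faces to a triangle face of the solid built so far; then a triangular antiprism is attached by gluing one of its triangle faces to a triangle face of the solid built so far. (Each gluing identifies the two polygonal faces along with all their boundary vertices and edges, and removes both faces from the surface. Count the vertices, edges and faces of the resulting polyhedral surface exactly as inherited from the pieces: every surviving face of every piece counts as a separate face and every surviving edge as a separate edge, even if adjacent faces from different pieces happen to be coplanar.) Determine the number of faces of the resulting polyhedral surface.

29

An octagonal pyramid: V=9, E=16, F=9.
Attach a pentagonal bipyramid (V=7, E=15, F=10) along a 3-gon: merge 3 vertices and 3 edges, delete both glued faces → V=13, E=28, F=17.
Attach a square bipyramid (V=6, E=12, F=8) along a 3-gon: merge 3 vertices and 3 edges, delete both glued faces → V=16, E=37, F=23.
Attach a triangular antiprism (V=6, E=12, F=8) along a 3-gon: merge 3 vertices and 3 edges, delete both glued faces → V=19, E=46, F=29.
Check: V − E + F = 19 − 46 + 29 = 2.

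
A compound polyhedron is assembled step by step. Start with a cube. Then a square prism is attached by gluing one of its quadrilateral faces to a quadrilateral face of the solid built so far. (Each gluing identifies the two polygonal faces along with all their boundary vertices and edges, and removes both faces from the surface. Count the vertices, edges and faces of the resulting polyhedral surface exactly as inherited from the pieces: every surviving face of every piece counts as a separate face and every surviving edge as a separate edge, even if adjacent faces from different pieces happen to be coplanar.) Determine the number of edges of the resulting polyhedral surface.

20

A cube: V=8, E=12, F=6.
Attach a square prism (V=8, E=12, F=6) along a 4-gon: merge 4 vertices and 4 edges, delete both glued faces → V=12, E=20, F=10.
Check: V − E + F = 12 − 20 + 10 = 2.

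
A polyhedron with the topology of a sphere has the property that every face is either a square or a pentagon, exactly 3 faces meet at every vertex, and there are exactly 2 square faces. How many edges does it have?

Let x be the number of pentagons; then F = 2 + x.
Edge–face incidences: 2E = 4·2 + 5·x = 8 + 5x.
Every vertex has degree 3, so 3V = 2E.
Euler: V − E + F = 2 ⇒ (2E)/3 − E + (2 + x) = 2.
Multiply by 6: 2·(2E) − 3·(2E) + 6·(2 + x) = 12, i.e. 12 + 6x − (8 + 5x) = 12.
Collecting terms: x + 4 = 12, so x = 8.
Then 2E = 8 + 5·8 = 48, so E = 24, V = 2E/3 = 16, F = 2 + 8 = 10.

24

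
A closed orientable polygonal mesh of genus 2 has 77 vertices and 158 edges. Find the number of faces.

79

For a closed orientable surface of genus 2, χ = 2 − 2·2 = -2.
F = -2 − V + E = -2 − 77 + 158 = 79.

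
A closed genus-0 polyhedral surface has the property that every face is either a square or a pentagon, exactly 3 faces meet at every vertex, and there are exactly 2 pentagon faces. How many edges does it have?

15

Let x be the number of squares; then F = 2 + x.
Edge–face incidences: 2E = 5·2 + 4·x = 10 + 4x.
Every vertex has degree 3, so 3V = 2E.
Euler: V − E + F = 2 ⇒ (2E)/3 − E + (2 + x) = 2.
Multiply by 6: 2·(2E) − 3·(2E) + 6·(2 + x) = 12, i.e. 12 + 6x − (10 + 4x) = 12.
Collecting terms: 2x + 2 = 12, so 2x = 10, so x = 5.
Then 2E = 10 + 4·5 = 30, so E = 15, V = 2E/3 = 10, F = 2 + 5 = 7.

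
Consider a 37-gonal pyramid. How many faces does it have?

A pyramid on an n-gon base has one n-gon and n triangles: V = 37 + 1 = 38, E = 2·37 = 74, F = 37 + 1 = 38.
Check: V − E + F = 38 − 74 + 38 = 2.

38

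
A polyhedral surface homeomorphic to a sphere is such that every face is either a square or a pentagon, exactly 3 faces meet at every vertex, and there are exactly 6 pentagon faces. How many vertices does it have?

Let x be the number of squares; then F = 6 + x.
Edge–face incidences: 2E = 5·6 + 4·x = 30 + 4x.
Every vertex has degree 3, so 3V = 2E.
Euler: V − E + F = 2 ⇒ (2E)/3 − E + (6 + x) = 2.
Multiply by 6: 2·(2E) − 3·(2E) + 6·(6 + x) = 12, i.e. 36 + 6x − (30 + 4x) = 12.
Collecting terms: 2x + 6 = 12, so 2x = 6, so x = 3.
Then 2E = 30 + 4·3 = 42, so E = 21, V = 2E/3 = 14, F = 6 + 3 = 9.

14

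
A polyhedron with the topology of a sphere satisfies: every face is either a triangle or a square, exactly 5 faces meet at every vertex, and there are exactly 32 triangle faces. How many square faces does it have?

Let x be the number of squares; then F = 32 + x.
Edge–face incidences: 2E = 3·32 + 4·x = 96 + 4x.
Every vertex has degree 5, so 5V = 2E.
Euler: V − E + F = 2 ⇒ (2E)/5 − E + (32 + x) = 2.
Multiply by 10: 2·(2E) − 5·(2E) + 10·(32 + x) = 20, i.e. 320 + 10x − 3·(96 + 4x) = 20.
Collecting terms: −2x + 32 = 20, so −2x = −12, so x = 6.
Then 2E = 96 + 4·6 = 120, so E = 60, V = 2E/5 = 24, F = 32 + 6 = 38.

6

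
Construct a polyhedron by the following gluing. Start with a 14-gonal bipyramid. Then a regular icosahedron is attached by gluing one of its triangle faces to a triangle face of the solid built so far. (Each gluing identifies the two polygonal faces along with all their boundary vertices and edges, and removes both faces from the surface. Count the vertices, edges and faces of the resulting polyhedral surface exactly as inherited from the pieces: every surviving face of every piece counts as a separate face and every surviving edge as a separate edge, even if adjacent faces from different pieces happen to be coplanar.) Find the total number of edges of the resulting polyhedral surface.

A 14-gonal bipyramid: V=16, E=42, F=28.
Attach a regular icosahedron (V=12, E=30, F=20) along a 3-gon: merge 3 vertices and 3 edges, delete both glued faces → V=25, E=69, F=46.
Check: V − E + F = 25 − 69 + 46 = 2.

69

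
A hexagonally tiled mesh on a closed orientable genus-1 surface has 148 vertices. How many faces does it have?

χ = 2 − 2·1 = 0, and every face is a hexagon so 6F = 2E.
V − E + F = 0 with E = 6F/2 gives 148 − (6/2 − 1)·F = 0, so F = 74 and E = 222.

74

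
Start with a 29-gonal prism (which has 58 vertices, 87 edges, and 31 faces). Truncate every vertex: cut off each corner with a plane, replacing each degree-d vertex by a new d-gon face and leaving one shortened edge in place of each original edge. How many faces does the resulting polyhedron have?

Truncation replaces each original edge-end by a new vertex, so V′ = 2E = 174.
Each original edge survives, and each old vertex of degree d contributes d new edges; summing degrees gives Σd = 2E, so E′ = E + 2E = 3E = 261.
Each original face survives and each original vertex becomes one new face: F′ = F + V = 89.

89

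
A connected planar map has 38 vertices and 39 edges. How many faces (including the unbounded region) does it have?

Euler's formula for a connected plane graph: V − E + F = 2, so F = 2 − 38 + 39 = 3.

3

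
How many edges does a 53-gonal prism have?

159

A prism on an n-gon has two n-gon bases and n rectangular sides: V = 2·53 = 106, E = 3·53 = 159, F = 53 + 2 = 55.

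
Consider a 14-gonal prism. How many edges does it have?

A prism on an n-gon has two n-gon bases and n rectangular sides: V = 2·14 = 28, E = 3·14 = 42, F = 14 + 2 = 16.
Check: V − E + F = 28 − 42 + 16 = 2.

42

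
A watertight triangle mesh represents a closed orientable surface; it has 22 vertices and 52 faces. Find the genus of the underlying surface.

3

Every face is a triangle, so 2E = 3·52 = 156, giving E = 78.
χ = V − E + F = 22 − 78 + 52 = -4.
For a closed orientable surface χ = 2 − 2g, so g = (2 − (-4))/2 = 3.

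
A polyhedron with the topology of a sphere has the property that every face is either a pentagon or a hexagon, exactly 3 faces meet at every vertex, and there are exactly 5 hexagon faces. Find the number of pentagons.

Let x be the number of pentagons; then F = 5 + x.
Edge–face incidences: 2E = 6·5 + 5·x = 30 + 5x.
Every vertex has degree 3, so 3V = 2E.
Euler: V − E + F = 2 ⇒ (2E)/3 − E + (5 + x) = 2.
Multiply by 6: 2·(2E) − 3·(2E) + 6·(5 + x) = 12, i.e. 30 + 6x − (30 + 5x) = 12.
Collecting terms: x = 12.
Then 2E = 30 + 5·12 = 90, so E = 45, V = 2E/3 = 30, F = 5 + 12 = 17.

12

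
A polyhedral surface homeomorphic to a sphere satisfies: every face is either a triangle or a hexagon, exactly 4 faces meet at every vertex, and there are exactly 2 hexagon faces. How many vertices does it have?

Let x be the number of triangles; then F = 2 + x.
Edge–face incidences: 2E = 6·2 + 3·x = 12 + 3x.
Every vertex has degree 4, so 4V = 2E.
Euler: V − E + F = 2 ⇒ (2E)/4 − E + (2 + x) = 2.
Multiply by 8: 2·(2E) − 4·(2E) + 8·(2 + x) = 16, i.e. 16 + 8x − 2·(12 + 3x) = 16.
Collecting terms: 2x − 8 = 16, so 2x = 24, so x = 12.
Then 2E = 12 + 3·12 = 48, so E = 24, V = 2E/4 = 12, F = 2 + 12 = 14.

12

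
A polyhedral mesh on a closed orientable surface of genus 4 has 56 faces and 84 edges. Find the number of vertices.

22

For a closed orientable surface of genus 4, χ = 2 − 2·4 = -6.
V = -6 + E − F = -6 + 84 − 56 = 22.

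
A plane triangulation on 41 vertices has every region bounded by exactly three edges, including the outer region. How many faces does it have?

78

In a plane triangulation 3F = 2E and V − E + F = 2, so F = 2V − 4 = 2·41 − 4 = 78.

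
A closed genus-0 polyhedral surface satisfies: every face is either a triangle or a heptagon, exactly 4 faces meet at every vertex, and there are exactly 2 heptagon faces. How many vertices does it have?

14

Let x be the number of triangles; then F = 2 + x.
Edge–face incidences: 2E = 7·2 + 3·x = 14 + 3x.
Every vertex has degree 4, so 4V = 2E.
Euler: V − E + F = 2 ⇒ (2E)/4 − E + (2 + x) = 2.
Multiply by 8: 2·(2E) − 4·(2E) + 8·(2 + x) = 16, i.e. 16 + 8x − 2·(14 + 3x) = 16.
Collecting terms: 2x − 12 = 16, so 2x = 28, so x = 14.
Then 2E = 14 + 3·14 = 56, so E = 28, V = 2E/4 = 14, F = 2 + 14 = 16.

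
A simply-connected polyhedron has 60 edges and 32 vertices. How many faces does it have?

Here V − E + F = 2.
F = 2 − V + E = 2 − 32 + 60 = 30.

30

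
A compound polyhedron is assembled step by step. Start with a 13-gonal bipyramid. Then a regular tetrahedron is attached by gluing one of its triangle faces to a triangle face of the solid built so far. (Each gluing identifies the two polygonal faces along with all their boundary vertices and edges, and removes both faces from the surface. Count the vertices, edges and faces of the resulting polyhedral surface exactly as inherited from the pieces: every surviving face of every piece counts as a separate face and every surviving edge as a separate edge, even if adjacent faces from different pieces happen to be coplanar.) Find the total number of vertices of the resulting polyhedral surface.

A 13-gonal bipyramid: V=15, E=39, F=26.
Attach a regular tetrahedron (V=4, E=6, F=4) along a 3-gon: merge 3 vertices and 3 edges, delete both glued faces → V=16, E=42, F=28.
Check: V − E + F = 16 − 42 + 28 = 2.

16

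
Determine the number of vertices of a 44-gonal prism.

A prism on an n-gon has two n-gon bases and n rectangular sides: V = 2·44 = 88, E = 3·44 = 132, F = 44 + 2 = 46.

88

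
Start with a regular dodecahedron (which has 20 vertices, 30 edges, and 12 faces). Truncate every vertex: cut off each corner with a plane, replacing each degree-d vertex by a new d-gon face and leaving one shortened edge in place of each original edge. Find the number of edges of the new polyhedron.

Truncation replaces each original edge-end by a new vertex, so V′ = 2E = 60.
Each original edge survives, and each old vertex of degree d contributes d new edges; summing degrees gives Σd = 2E, so E′ = E + 2E = 3E = 90.
Each original face survives and each original vertex becomes one new face: F′ = F + V = 32.

90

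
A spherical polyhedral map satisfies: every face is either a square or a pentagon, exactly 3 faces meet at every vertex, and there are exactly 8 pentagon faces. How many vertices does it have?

16

Let x be the number of squares; then F = 8 + x.
Edge–face incidences: 2E = 5·8 + 4·x = 40 + 4x.
Every vertex has degree 3, so 3V = 2E.
Euler: V − E + F = 2 ⇒ (2E)/3 − E + (8 + x) = 2.
Multiply by 6: 2·(2E) − 3·(2E) + 6·(8 + x) = 12, i.e. 48 + 6x − (40 + 4x) = 12.
Collecting terms: 2x + 8 = 12, so 2x = 4, so x = 2.
Then 2E = 40 + 4·2 = 48, so E = 24, V = 2E/3 = 16, F = 8 + 2 = 10.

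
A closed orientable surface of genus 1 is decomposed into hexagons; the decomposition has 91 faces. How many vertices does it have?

182

χ = 2 − 2·1 = 0, and every face is a hexagon so 6F = 2E.
E = 6·91/2 = 273. Then V = 0 + E − F = 0 + 273 − 91 = 182.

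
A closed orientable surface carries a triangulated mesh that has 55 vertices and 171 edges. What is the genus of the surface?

2

Every face is a triangle and each edge borders two faces, so 3F = 2·171, giving F = 114.
χ = V − E + F = 55 − 171 + 114 = -2.
For a closed orientable surface χ = 2 − 2g, so g = (2 − (-2))/2 = 2.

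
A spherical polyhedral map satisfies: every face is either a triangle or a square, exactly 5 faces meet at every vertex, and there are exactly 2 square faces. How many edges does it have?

Let x be the number of triangles; then F = 2 + x.
Edge–face incidences: 2E = 4·2 + 3·x = 8 + 3x.
Every vertex has degree 5, so 5V = 2E.
Euler: V − E + F = 2 ⇒ (2E)/5 − E + (2 + x) = 2.
Multiply by 10: 2·(2E) − 5·(2E) + 10·(2 + x) = 20, i.e. 20 + 10x − 3·(8 + 3x) = 20.
Collecting terms: x − 4 = 20, so x = 24.
Then 2E = 8 + 3·24 = 80, so E = 40, V = 2E/5 = 16, F = 2 + 24 = 26.

40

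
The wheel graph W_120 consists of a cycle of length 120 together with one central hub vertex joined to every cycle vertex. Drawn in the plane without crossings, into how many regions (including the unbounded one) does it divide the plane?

121

W_120 has V = 120 + 1 = 121 vertices and E = 2·120 = 240 edges.
By Euler's formula F = 2 − V + E = 2 − 121 + 240 = 121.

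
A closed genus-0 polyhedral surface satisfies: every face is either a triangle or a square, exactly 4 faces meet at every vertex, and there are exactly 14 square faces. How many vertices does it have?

20

Let x be the number of triangles; then F = 14 + x.
Edge–face incidences: 2E = 4·14 + 3·x = 56 + 3x.
Every vertex has degree 4, so 4V = 2E.
Euler: V − E + F = 2 ⇒ (2E)/4 − E + (14 + x) = 2.
Multiply by 8: 2·(2E) − 4·(2E) + 8·(14 + x) = 16, i.e. 112 + 8x − 2·(56 + 3x) = 16.
Collecting terms: 2x = 16, so x = 8.
Then 2E = 56 + 3·8 = 80, so E = 40, V = 2E/4 = 20, F = 14 + 8 = 22.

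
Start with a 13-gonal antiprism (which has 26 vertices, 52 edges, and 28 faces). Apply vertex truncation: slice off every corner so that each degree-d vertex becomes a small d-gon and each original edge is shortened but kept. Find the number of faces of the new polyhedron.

Truncation replaces each original edge-end by a new vertex, so V′ = 2E = 104.
Each original edge survives, and each old vertex of degree d contributes d new edges; summing degrees gives Σd = 2E, so E′ = E + 2E = 3E = 156.
Each original face survives and each original vertex becomes one new face: F′ = F + V = 54.

54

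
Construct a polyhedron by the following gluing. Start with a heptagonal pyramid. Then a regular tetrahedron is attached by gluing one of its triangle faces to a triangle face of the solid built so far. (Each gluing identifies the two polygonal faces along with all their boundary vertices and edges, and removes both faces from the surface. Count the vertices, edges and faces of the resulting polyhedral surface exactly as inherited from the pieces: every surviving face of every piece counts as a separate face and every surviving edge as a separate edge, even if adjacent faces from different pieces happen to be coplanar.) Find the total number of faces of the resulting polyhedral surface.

10

A heptagonal pyramid: V=8, E=14, F=8.
Attach a regular tetrahedron (V=4, E=6, F=4) along a 3-gon: merge 3 vertices and 3 edges, delete both glued faces → V=9, E=17, F=10.
Check: V − E + F = 9 − 17 + 10 = 2.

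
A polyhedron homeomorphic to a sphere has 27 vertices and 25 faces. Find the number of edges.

Here V − E + F = 2.
E = V + F − (2) = 27 + 25 − (2) = 50.

50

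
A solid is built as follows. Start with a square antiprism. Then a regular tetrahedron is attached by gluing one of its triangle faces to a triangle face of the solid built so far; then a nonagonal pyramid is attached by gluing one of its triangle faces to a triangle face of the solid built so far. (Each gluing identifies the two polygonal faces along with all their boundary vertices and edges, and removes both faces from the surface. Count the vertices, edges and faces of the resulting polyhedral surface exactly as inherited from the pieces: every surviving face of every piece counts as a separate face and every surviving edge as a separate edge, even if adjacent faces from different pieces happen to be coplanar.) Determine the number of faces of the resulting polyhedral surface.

A square antiprism: V=8, E=16, F=10.
Attach a regular tetrahedron (V=4, E=6, F=4) along a 3-gon: merge 3 vertices and 3 edges, delete both glued faces → V=9, E=19, F=12.
Attach a nonagonal pyramid (V=10, E=18, F=10) along a 3-gon: merge 3 vertices and 3 edges, delete both glued faces → V=16, E=34, F=20.
Check: V − E + F = 16 − 34 + 20 = 2.

20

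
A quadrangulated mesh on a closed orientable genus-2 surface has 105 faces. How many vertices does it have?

103

χ = 2 − 2·2 = -2, and every face is a square so 4F = 2E.
E = 4·105/2 = 210. Then V = -2 + E − F = -2 + 210 − 105 = 103.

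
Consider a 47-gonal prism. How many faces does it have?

A prism on an n-gon has two n-gon bases and n rectangular sides: V = 2·47 = 94, E = 3·47 = 141, F = 47 + 2 = 49.

49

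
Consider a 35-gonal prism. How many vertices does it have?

70

A prism on an n-gon has two n-gon bases and n rectangular sides: V = 2·35 = 70, E = 3·35 = 105, F = 35 + 2 = 37.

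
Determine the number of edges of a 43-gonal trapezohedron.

172

The n-trapezohedron (dual of the n-antiprism) has V = 2·43 + 2 = 88, E = 4·43 = 172, F = 2·43 = 86.
Check: V − E + F = 88 − 172 + 86 = 2.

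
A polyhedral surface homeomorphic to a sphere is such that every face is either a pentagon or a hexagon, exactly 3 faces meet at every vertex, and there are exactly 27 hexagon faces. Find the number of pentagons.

Let x be the number of pentagons; then F = 27 + x.
Edge–face incidences: 2E = 6·27 + 5·x = 162 + 5x.
Every vertex has degree 3, so 3V = 2E.
Euler: V − E + F = 2 ⇒ (2E)/3 − E + (27 + x) = 2.
Multiply by 6: 2·(2E) − 3·(2E) + 6·(27 + x) = 12, i.e. 162 + 6x − (162 + 5x) = 12.
Collecting terms: x = 12.
Then 2E = 162 + 5·12 = 222, so E = 111, V = 2E/3 = 74, F = 27 + 12 = 39.

12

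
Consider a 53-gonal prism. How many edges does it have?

159

A prism on an n-gon has two n-gon bases and n rectangular sides: V = 2·53 = 106, E = 3·53 = 159, F = 53 + 2 = 55.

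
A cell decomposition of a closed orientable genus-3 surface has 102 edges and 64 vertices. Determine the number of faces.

34

For a closed orientable surface of genus 3, χ = 2 − 2·3 = -4.
F = -4 − V + E = -4 − 64 + 102 = 34.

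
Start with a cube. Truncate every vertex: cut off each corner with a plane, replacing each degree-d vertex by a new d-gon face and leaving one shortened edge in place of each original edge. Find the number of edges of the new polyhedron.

The base solid has V = 8, E = 12, F = 6.
Truncation replaces each original edge-end by a new vertex, so V′ = 2E = 24.
Each original edge survives, and each old vertex of degree d contributes d new edges; summing degrees gives Σd = 2E, so E′ = E + 2E = 3E = 36.
Each original face survives and each original vertex becomes one new face: F′ = F + V = 14.

36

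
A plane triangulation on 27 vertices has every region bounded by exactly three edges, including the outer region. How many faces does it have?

In a plane triangulation 3F = 2E and V − E + F = 2, so F = 2V − 4 = 2·27 − 4 = 50.

50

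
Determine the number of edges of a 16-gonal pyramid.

A pyramid on an n-gon base has one n-gon and n triangles: V = 16 + 1 = 17, E = 2·16 = 32, F = 16 + 1 = 17.

32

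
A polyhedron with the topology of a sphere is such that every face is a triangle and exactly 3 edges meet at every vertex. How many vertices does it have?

4

Each face has 3 edges and each edge borders two faces, so 2E = 3F.
Each vertex has degree 3, so 3V = 2E and hence V = 3F/3.
Euler: V − E + F = 2 ⇒ (3F/3) − (3F/2) + F = 2.
Multiply by 6: (6 − 9 + 6)F = 12, i.e. 3F = 12.
So F = 4, E = 3·4/2 = 6, V = 3·4/3 = 4.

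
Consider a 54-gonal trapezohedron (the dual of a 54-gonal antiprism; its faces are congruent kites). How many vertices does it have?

110

The n-trapezohedron (dual of the n-antiprism) has V = 2·54 + 2 = 110, E = 4·54 = 216, F = 2·54 = 108.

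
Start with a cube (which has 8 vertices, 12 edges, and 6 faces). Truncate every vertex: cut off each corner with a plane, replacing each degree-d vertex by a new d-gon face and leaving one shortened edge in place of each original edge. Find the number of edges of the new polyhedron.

Truncation replaces each original edge-end by a new vertex, so V′ = 2E = 24.
Each original edge survives, and each old vertex of degree d contributes d new edges; summing degrees gives Σd = 2E, so E′ = E + 2E = 3E = 36.
Each original face survives and each original vertex becomes one new face: F′ = F + V = 14.

36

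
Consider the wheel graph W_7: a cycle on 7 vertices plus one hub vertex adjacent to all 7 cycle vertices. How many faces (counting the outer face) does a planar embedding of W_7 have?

W_7 has V = 7 + 1 = 8 vertices and E = 2·7 = 14 edges.
By Euler's formula F = 2 − V + E = 2 − 8 + 14 = 8.

8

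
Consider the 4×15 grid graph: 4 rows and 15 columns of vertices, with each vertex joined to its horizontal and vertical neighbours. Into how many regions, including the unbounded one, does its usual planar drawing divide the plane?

The grid has V = 4·15 = 60 vertices and E = 4·14 + 15·3 = 101 edges.
F = 2 − V + E = 2 − 60 + 101 = 43.

43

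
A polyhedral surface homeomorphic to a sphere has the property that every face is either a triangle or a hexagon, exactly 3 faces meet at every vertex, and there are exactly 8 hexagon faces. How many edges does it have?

30

Let x be the number of triangles; then F = 8 + x.
Edge–face incidences: 2E = 6·8 + 3·x = 48 + 3x.
Every vertex has degree 3, so 3V = 2E.
Euler: V − E + F = 2 ⇒ (2E)/3 − E + (8 + x) = 2.
Multiply by 6: 2·(2E) − 3·(2E) + 6·(8 + x) = 12, i.e. 48 + 6x − (48 + 3x) = 12.
Collecting terms: 3x = 12, so x = 4.
Then 2E = 48 + 3·4 = 60, so E = 30, V = 2E/3 = 20, F = 8 + 4 = 12.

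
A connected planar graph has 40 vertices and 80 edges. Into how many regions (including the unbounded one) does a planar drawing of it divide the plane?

42

Euler's formula for a connected plane graph: V − E + F = 2, so F = 2 − 40 + 80 = 42.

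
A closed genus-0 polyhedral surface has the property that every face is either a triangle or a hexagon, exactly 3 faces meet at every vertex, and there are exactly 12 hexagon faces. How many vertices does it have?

Let x be the number of triangles; then F = 12 + x.
Edge–face incidences: 2E = 6·12 + 3·x = 72 + 3x.
Every vertex has degree 3, so 3V = 2E.
Euler: V − E + F = 2 ⇒ (2E)/3 − E + (12 + x) = 2.
Multiply by 6: 2·(2E) − 3·(2E) + 6·(12 + x) = 12, i.e. 72 + 6x − (72 + 3x) = 12.
Collecting terms: 3x = 12, so x = 4.
Then 2E = 72 + 3·4 = 84, so E = 42, V = 2E/3 = 28, F = 12 + 4 = 16.

28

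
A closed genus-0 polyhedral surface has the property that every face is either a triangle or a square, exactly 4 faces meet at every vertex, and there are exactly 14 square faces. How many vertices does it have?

Let x be the number of triangles; then F = 14 + x.
Edge–face incidences: 2E = 4·14 + 3·x = 56 + 3x.
Every vertex has degree 4, so 4V = 2E.
Euler: V − E + F = 2 ⇒ (2E)/4 − E + (14 + x) = 2.
Multiply by 8: 2·(2E) − 4·(2E) + 8·(14 + x) = 16, i.e. 112 + 8x − 2·(56 + 3x) = 16.
Collecting terms: 2x = 16, so x = 8.
Then 2E = 56 + 3·8 = 80, so E = 40, V = 2E/4 = 20, F = 14 + 8 = 22.

20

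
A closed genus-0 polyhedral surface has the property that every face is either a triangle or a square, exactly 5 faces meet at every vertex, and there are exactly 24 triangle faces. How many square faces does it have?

Let x be the number of squares; then F = 24 + x.
Edge–face incidences: 2E = 3·24 + 4·x = 72 + 4x.
Every vertex has degree 5, so 5V = 2E.
Euler: V − E + F = 2 ⇒ (2E)/5 − E + (24 + x) = 2.
Multiply by 10: 2·(2E) − 5·(2E) + 10·(24 + x) = 20, i.e. 240 + 10x − 3·(72 + 4x) = 20.
Collecting terms: −2x + 24 = 20, so −2x = −4, so x = 2.
Then 2E = 72 + 4·2 = 80, so E = 40, V = 2E/5 = 16, F = 24 + 2 = 26.

2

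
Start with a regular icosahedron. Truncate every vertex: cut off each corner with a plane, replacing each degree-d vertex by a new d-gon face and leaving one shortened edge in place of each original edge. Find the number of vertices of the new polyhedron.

60

The base solid has V = 12, E = 30, F = 20.
Truncation replaces each original edge-end by a new vertex, so V′ = 2E = 60.
Each original edge survives, and each old vertex of degree d contributes d new edges; summing degrees gives Σd = 2E, so E′ = E + 2E = 3E = 90.
Each original face survives and each original vertex becomes one new face: F′ = F + V = 32.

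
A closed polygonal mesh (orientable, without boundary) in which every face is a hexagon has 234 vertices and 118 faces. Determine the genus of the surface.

2

Every face is a hexagon, so 2E = 6·118 = 708, giving E = 354.
χ = V − E + F = 234 − 354 + 118 = -2.
For a closed orientable surface χ = 2 − 2g, so g = (2 − (-2))/2 = 2.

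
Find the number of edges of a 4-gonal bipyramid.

12

A bipyramid over an n-gon has 2n triangular faces and n + 2 vertices: V = 4 + 2 = 6, E = 3·4 = 12, F = 2·4 = 8.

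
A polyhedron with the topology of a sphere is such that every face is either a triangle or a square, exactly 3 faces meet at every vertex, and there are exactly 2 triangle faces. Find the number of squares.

3

Let x be the number of squares; then F = 2 + x.
Edge–face incidences: 2E = 3·2 + 4·x = 6 + 4x.
Every vertex has degree 3, so 3V = 2E.
Euler: V − E + F = 2 ⇒ (2E)/3 − E + (2 + x) = 2.
Multiply by 6: 2·(2E) − 3·(2E) + 6·(2 + x) = 12, i.e. 12 + 6x − (6 + 4x) = 12.
Collecting terms: 2x + 6 = 12, so 2x = 6, so x = 3.
Then 2E = 6 + 4·3 = 18, so E = 9, V = 2E/3 = 6, F = 2 + 3 = 5.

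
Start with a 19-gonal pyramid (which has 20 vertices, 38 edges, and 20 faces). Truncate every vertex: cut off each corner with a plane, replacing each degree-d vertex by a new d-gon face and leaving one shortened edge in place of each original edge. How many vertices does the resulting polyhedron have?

76

Truncation replaces each original edge-end by a new vertex, so V′ = 2E = 76.
Each original edge survives, and each old vertex of degree d contributes d new edges; summing degrees gives Σd = 2E, so E′ = E + 2E = 3E = 114.
Each original face survives and each original vertex becomes one new face: F′ = F + V = 40.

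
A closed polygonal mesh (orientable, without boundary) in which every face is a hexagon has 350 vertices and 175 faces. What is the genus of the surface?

1

Every face is a hexagon, so 2E = 6·175 = 1050, giving E = 525.
χ = V − E + F = 350 − 525 + 175 = 0.
For a closed orientable surface χ = 2 − 2g, so g = (2 − (0))/2 = 1.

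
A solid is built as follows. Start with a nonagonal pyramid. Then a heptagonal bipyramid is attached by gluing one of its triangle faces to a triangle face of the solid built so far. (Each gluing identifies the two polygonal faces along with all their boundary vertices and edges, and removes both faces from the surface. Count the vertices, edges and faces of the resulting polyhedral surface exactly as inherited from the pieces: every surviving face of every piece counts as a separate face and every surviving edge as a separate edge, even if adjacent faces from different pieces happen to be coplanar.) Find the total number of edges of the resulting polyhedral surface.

36

A nonagonal pyramid: V=10, E=18, F=10.
Attach a heptagonal bipyramid (V=9, E=21, F=14) along a 3-gon: merge 3 vertices and 3 edges, delete both glued faces → V=16, E=36, F=22.
Check: V − E + F = 16 − 36 + 22 = 2.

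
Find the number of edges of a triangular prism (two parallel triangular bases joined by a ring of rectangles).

A prism on an n-gon has two n-gon bases and n rectangular sides: V = 2·3 = 6, E = 3·3 = 9, F = 3 + 2 = 5.

9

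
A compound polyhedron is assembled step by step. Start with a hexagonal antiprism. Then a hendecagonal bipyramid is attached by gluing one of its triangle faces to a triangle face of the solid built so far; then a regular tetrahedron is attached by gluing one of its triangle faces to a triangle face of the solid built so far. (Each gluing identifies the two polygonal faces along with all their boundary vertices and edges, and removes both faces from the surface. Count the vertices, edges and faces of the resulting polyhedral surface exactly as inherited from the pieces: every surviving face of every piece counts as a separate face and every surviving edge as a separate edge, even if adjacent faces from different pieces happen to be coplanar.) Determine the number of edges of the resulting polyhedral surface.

A hexagonal antiprism: V=12, E=24, F=14.
Attach a hendecagonal bipyramid (V=13, E=33, F=22) along a 3-gon: merge 3 vertices and 3 edges, delete both glued faces → V=22, E=54, F=34.
Attach a regular tetrahedron (V=4, E=6, F=4) along a 3-gon: merge 3 vertices and 3 edges, delete both glued faces → V=23, E=57, F=36.
Check: V − E + F = 23 − 57 + 36 = 2.

57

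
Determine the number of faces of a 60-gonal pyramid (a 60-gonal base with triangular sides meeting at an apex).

61

A pyramid on an n-gon base has one n-gon and n triangles: V = 60 + 1 = 61, E = 2·60 = 120, F = 60 + 1 = 61.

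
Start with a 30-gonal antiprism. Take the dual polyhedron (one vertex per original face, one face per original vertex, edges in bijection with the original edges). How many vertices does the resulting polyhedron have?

The base solid has V = 60, E = 120, F = 62.
The dual swaps V and F and preserves E: V′ = F = 62, E′ = E = 120, F′ = V = 60.

62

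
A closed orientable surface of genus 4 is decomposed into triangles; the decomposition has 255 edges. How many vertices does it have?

χ = 2 − 2·4 = -6, and every face is a triangle so 3F = 2E.
F = 2E/3 = 170. Then V = -6 + E − F = -6 + 255 − 170 = 79.

79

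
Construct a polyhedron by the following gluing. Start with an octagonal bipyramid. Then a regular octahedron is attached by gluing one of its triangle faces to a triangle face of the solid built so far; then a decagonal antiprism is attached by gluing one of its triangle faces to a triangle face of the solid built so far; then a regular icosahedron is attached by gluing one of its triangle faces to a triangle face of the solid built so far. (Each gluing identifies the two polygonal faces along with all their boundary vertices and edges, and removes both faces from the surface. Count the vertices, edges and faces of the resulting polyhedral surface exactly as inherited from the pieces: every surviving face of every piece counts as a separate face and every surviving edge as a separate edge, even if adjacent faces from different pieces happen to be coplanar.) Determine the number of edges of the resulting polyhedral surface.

97

An octagonal bipyramid: V=10, E=24, F=16.
Attach a regular octahedron (V=6, E=12, F=8) along a 3-gon: merge 3 vertices and 3 edges, delete both glued faces → V=13, E=33, F=22.
Attach a decagonal antiprism (V=20, E=40, F=22) along a 3-gon: merge 3 vertices and 3 edges, delete both glued faces → V=30, E=70, F=42.
Attach a regular icosahedron (V=12, E=30, F=20) along a 3-gon: merge 3 vertices and 3 edges, delete both glued faces → V=39, E=97, F=60.
Check: V − E + F = 39 − 97 + 60 = 2.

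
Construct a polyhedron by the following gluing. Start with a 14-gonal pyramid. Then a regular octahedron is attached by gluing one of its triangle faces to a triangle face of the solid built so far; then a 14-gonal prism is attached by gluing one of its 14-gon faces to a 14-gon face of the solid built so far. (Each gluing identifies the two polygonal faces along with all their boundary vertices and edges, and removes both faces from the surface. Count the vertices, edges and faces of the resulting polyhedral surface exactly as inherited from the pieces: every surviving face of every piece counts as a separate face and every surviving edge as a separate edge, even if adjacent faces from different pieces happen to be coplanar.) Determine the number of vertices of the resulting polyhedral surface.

32

A 14-gonal pyramid: V=15, E=28, F=15.
Attach a regular octahedron (V=6, E=12, F=8) along a 3-gon: merge 3 vertices and 3 edges, delete both glued faces → V=18, E=37, F=21.
Attach a 14-gonal prism (V=28, E=42, F=16) along a 14-gon: merge 14 vertices and 14 edges, delete both glued faces → V=32, E=65, F=35.
Check: V − E + F = 32 − 65 + 35 = 2.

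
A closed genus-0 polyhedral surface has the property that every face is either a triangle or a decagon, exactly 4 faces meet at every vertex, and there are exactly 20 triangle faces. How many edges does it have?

40

Let x be the number of decagons; then F = 20 + x.
Edge–face incidences: 2E = 3·20 + 10·x = 60 + 10x.
Every vertex has degree 4, so 4V = 2E.
Euler: V − E + F = 2 ⇒ (2E)/4 − E + (20 + x) = 2.
Multiply by 8: 2·(2E) − 4·(2E) + 8·(20 + x) = 16, i.e. 160 + 8x − 2·(60 + 10x) = 16.
Collecting terms: −12x + 40 = 16, so −12x = −24, so x = 2.
Then 2E = 60 + 10·2 = 80, so E = 40, V = 2E/4 = 20, F = 20 + 2 = 22.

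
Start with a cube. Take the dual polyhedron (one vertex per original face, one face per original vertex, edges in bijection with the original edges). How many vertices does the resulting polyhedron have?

6

The base solid has V = 8, E = 12, F = 6.
The dual swaps V and F and preserves E: V′ = F = 6, E′ = E = 12, F′ = V = 8.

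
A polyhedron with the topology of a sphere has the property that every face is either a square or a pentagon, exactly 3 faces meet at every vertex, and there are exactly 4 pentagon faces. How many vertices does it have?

Let x be the number of squares; then F = 4 + x.
Edge–face incidences: 2E = 5·4 + 4·x = 20 + 4x.
Every vertex has degree 3, so 3V = 2E.
Euler: V − E + F = 2 ⇒ (2E)/3 − E + (4 + x) = 2.
Multiply by 6: 2·(2E) − 3·(2E) + 6·(4 + x) = 12, i.e. 24 + 6x − (20 + 4x) = 12.
Collecting terms: 2x + 4 = 12, so 2x = 8, so x = 4.
Then 2E = 20 + 4·4 = 36, so E = 18, V = 2E/3 = 12, F = 4 + 4 = 8.

12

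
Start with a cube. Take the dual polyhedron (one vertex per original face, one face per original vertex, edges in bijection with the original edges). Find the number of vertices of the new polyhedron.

The base solid has V = 8, E = 12, F = 6.
The dual swaps V and F and preserves E: V′ = F = 6, E′ = E = 12, F′ = V = 8.

6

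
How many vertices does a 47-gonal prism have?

94

A prism on an n-gon has two n-gon bases and n rectangular sides: V = 2·47 = 94, E = 3·47 = 141, F = 47 + 2 = 49.
Check: V − E + F = 94 − 141 + 49 = 2.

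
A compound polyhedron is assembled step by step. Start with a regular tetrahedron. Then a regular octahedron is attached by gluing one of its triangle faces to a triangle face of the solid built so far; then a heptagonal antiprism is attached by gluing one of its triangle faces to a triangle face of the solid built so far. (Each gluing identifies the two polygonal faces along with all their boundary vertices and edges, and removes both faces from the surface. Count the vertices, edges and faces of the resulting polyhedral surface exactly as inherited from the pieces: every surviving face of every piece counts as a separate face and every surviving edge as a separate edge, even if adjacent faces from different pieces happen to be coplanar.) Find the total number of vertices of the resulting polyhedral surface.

18

A regular tetrahedron: V=4, E=6, F=4.
Attach a regular octahedron (V=6, E=12, F=8) along a 3-gon: merge 3 vertices and 3 edges, delete both glued faces → V=7, E=15, F=10.
Attach a heptagonal antiprism (V=14, E=28, F=16) along a 3-gon: merge 3 vertices and 3 edges, delete both glued faces → V=18, E=40, F=24.
Check: V − E + F = 18 − 40 + 24 = 2.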